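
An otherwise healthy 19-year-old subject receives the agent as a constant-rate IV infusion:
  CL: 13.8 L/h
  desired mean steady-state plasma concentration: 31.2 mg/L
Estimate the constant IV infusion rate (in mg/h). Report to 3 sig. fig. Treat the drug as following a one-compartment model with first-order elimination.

At steady state, infusion rate R₀ = Css × CL = 31.2 × 13.80 = 430.6 mg/h

431 mg/h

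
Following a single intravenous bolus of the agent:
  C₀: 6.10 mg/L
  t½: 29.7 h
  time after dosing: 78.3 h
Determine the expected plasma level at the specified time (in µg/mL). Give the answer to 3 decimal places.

k = ln2 / t½ = 0.693147 / 29.7 = 0.02334 h⁻¹
C = C₀ · e^(−k·t) = 6.100 × e^(−0.02334 × 78.3)
  = 6.100 × 0.1608 = 0.9809 mg/L
(0.9809 mg/L = 0.9809 µg/mL)

0.981 µg/mL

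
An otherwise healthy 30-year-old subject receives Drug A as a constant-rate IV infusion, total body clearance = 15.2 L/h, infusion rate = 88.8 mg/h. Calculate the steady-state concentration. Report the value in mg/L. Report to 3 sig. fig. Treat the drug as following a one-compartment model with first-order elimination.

At steady state Css = R₀ / CL = 88.8 / 15.20 = 5.842 mg/L

5.84 mg/L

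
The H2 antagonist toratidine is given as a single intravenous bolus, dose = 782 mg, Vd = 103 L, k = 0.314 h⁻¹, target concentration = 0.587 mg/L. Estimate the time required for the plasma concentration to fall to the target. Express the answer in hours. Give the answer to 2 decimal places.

C₀ = Dose / Vd = 782.0 / 103 = 7.592 mg/L
t = ln(C₀ / C) / k = ln(7.592 / 0.587) / 0.3140
  = ln(12.93) / 0.3140 = 2.560 / 0.3140 = 8.153 h

8.15 h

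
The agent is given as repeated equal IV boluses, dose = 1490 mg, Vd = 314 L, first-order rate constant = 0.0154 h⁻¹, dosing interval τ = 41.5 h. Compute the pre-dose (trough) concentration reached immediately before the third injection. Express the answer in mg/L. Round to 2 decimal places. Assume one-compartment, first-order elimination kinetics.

C₀ per dose = Dose / Vd = 1490 / 314 = 4.745 mg/L
Fraction remaining after one interval: r = e^(−kτ) = e^(−0.01540 × 41.5) = 0.5278
Before dose 3, 2 doses have been given (aged 1τ, 2τ).
C_trough = C₀ × (r + r²) = 4.745 × (0.5278 + 0.2786) = 3.826 mg/L

3.83 mg/L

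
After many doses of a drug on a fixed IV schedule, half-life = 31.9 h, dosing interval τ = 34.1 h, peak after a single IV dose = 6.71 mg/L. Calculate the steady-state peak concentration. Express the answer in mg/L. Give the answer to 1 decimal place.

k = ln2 / t½ = 0.693147 / 31.9 = 0.02173 h⁻¹
e^(−kτ) = e^(−0.02173 × 34.1) = 0.4766
Accumulation ratio R = 1 / (1 − e^(−kτ)) = 1 / (1 − 0.4766) = 1.911
Steady-state peak = C₀ × R = 6.71 × 1.911 = 12.82 mg/L

12.8 mg/L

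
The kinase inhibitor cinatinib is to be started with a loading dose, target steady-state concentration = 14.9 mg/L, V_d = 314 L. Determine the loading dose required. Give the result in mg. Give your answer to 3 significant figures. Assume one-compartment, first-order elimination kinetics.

4680 mg

LD = Css × Vd = 14.9 × 314 = 4679 mg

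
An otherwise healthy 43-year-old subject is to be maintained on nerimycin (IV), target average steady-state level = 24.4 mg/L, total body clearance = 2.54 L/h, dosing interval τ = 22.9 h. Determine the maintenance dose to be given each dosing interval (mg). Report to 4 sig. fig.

1419 mg

At steady state, Dose/τ = Css × CL.
Dose = Css × CL × τ = 24.4 × 2.540 × 22.9 = 1419 mg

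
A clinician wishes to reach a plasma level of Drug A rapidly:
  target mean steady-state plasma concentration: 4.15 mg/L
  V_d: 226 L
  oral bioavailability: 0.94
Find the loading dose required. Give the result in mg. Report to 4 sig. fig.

LD = Css × Vd / F = 4.15 × 226 / 0.94 = 997.8 mg

997.8 mg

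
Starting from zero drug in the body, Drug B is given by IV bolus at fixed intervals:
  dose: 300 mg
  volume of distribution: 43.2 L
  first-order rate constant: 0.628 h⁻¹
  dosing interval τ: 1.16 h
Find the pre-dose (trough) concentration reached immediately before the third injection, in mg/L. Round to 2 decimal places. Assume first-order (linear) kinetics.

4.97 mg/L

C₀ per dose = Dose / Vd = 300 / 43.2 = 6.944 mg/L
Fraction remaining after one interval: r = e^(−kτ) = e^(−0.6280 × 1.16) = 0.4826
Before dose 3, 2 doses have been given (aged 1τ, 2τ).
C_trough = C₀ × (r + r²) = 6.944 × (0.4826 + 0.2329) = 4.968 mg/L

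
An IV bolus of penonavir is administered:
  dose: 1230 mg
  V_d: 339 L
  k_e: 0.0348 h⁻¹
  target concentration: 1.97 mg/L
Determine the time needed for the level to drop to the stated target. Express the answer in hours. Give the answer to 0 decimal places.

18 h

C₀ = Dose / Vd = 1230 / 339 = 3.628 mg/L
t = ln(C₀ / C) / k = ln(3.628 / 1.97) / 0.03480
  = ln(1.842) / 0.03480 = 0.6109 / 0.03480 = 17.55 h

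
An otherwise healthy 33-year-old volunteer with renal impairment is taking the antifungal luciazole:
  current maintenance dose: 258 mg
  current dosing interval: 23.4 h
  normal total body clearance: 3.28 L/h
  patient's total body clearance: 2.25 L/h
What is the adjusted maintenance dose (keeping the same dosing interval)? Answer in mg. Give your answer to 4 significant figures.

To keep the same average steady-state level, dosing rate must scale with clearance.
CL ratio = 2.25 / 3.28 = 0.6860
New dose (same interval) = 258 × 0.6860 = 177.0 mg

177.0 mg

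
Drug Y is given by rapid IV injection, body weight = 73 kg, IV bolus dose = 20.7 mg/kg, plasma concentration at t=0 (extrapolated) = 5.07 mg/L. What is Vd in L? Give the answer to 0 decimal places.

298 L

Dose = 20.7 × 73 = 1511 mg
Vd = Dose / C₀ = 1511 / 5.07 = 298.0 L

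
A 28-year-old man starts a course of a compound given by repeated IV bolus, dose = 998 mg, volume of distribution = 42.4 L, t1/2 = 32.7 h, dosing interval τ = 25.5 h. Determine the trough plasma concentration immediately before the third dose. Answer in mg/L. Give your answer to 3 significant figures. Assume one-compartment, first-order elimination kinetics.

21.7 mg/L

C₀ per dose = Dose / Vd = 998 / 42.4 = 23.54 mg/L
k = ln2 / t½ = 0.693147 / 32.7 = 0.02120 h⁻¹
Fraction remaining after one interval: r = e^(−kτ) = e^(−0.02120 × 25.5) = 0.5824
Before dose 3, 2 doses have been given (aged 1τ, 2τ).
C_trough = C₀ × (r + r²) = 23.54 × (0.5824 + 0.3392) = 21.69 mg/L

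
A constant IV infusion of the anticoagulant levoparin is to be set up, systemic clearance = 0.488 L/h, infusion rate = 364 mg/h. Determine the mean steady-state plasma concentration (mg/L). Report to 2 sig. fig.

750 mg/L

At steady state Css = R₀ / CL = 364 / 0.4880 = 745.9 mg/L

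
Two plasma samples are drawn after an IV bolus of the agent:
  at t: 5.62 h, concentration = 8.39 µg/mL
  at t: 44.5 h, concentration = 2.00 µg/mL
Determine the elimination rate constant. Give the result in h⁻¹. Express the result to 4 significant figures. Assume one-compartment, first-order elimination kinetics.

0.03688 h⁻¹

k = ln(C₁/C₂) / (t₂ − t₁) = ln(8.39/2.00) / (44.5 − 5.62)
  = 1.434 / 38.88 = 0.03688 h⁻¹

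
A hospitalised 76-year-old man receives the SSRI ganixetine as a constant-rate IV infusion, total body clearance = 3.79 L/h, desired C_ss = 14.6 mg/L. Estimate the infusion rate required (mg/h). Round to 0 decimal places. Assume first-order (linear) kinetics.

55 mg/h

At steady state, infusion rate R₀ = Css × CL = 14.6 × 3.790 = 55.33 mg/h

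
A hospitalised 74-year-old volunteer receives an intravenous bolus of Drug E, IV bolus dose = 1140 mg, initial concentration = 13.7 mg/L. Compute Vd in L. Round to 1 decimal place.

83.2 L

Vd = Dose / C₀ = 1140 / 13.7 = 83.21 L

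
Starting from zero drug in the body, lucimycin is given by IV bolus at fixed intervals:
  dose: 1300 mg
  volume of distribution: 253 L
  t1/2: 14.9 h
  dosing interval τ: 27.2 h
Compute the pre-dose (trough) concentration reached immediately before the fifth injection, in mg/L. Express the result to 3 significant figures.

2.01 mg/L

C₀ per dose = Dose / Vd = 1300 / 253 = 5.138 mg/L
k = ln2 / t½ = 0.693147 / 14.9 = 0.04652 h⁻¹
Fraction remaining after one interval: r = e^(−kτ) = e^(−0.04652 × 27.2) = 0.2821
Before dose 5, 4 doses have been given (aged 1τ, 2τ, 3τ, 4τ).
C_trough = C₀ × (r + r² + … + r^4) = C₀ × r(1−r^4)/(1−r)
        = 5.138 × 0.2821 × (1 − 0.006333) / (1 − 0.2821) = 2.006 mg/L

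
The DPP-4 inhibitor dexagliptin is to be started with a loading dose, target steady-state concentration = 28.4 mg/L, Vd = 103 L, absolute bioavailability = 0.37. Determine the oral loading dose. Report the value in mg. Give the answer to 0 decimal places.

7906 mg

LD = Css × Vd / F = 28.4 × 103 / 0.37 = 7906 mg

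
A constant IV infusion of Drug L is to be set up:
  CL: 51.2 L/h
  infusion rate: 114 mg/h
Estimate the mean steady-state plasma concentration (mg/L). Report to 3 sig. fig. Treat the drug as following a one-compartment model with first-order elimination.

2.23 mg/L

At steady state Css = R₀ / CL = 114 / 51.20 = 2.227 mg/L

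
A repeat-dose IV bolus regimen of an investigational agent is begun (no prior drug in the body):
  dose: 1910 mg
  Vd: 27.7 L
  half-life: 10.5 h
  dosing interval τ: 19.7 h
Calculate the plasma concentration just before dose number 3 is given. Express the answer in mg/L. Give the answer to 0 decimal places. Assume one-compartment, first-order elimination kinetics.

C₀ per dose = Dose / Vd = 1910 / 27.7 = 68.95 mg/L
k = ln2 / t½ = 0.693147 / 10.5 = 0.06601 h⁻¹
Fraction remaining after one interval: r = e^(−kτ) = e^(−0.06601 × 19.7) = 0.2724
Before dose 3, 2 doses have been given (aged 1τ, 2τ).
C_trough = C₀ × (r + r²) = 68.95 × (0.2724 + 0.07420) = 23.90 mg/L

24 mg/L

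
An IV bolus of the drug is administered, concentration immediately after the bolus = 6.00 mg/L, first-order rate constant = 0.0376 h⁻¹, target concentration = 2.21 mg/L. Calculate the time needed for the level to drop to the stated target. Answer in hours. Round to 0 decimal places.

t = ln(C₀ / C) / k = ln(6.000 / 2.21) / 0.03760
  = ln(2.715) / 0.03760 = 0.9988 / 0.03760 = 26.56 h

27 h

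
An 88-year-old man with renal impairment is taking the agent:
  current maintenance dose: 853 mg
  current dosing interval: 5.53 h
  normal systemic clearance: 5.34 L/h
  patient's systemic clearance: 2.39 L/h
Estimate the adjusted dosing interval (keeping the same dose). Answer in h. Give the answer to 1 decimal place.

To keep the same average steady-state level, dosing rate must scale with clearance.
CL ratio = 2.39 / 5.34 = 0.4476
New interval (same dose) = 5.53 / 0.4476 = 12.35 h

12.4 h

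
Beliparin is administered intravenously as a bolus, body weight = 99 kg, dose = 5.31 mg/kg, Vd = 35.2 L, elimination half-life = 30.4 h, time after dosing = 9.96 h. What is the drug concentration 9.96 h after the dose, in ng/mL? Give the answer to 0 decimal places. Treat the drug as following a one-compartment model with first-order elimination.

Total dose = 5.31 × 99 = 525.7 mg
C₀ = Dose / Vd = 525.7 / 35.2 = 14.93 mg/L
k = ln2 / t½ = 0.693147 / 30.4 = 0.02280 h⁻¹
C = C₀ · e^(−k·t) = 14.93 × e^(−0.02280 × 9.96)
  = 14.93 × 0.7969 = 11.90 mg/L
Convert: 11.90 mg/L × 1000 = 11900 ng/mL

11900 ng/mL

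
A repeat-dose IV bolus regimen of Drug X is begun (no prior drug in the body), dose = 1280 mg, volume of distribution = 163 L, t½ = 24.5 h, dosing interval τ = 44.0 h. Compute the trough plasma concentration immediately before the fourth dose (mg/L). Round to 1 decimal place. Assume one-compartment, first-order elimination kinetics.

3.1 mg/L

C₀ per dose = Dose / Vd = 1280 / 163 = 7.853 mg/L
k = ln2 / t½ = 0.693147 / 24.5 = 0.02829 h⁻¹
Fraction remaining after one interval: r = e^(−kτ) = e^(−0.02829 × 44.0) = 0.2880
Before dose 4, 3 doses have been given (aged 1τ, 2τ, 3τ).
C_trough = C₀ × (r + r² + … + r^3) = C₀ × r(1−r^3)/(1−r)
        = 7.853 × 0.2880 × (1 − 0.02389) / (1 − 0.2880) = 3.101 mg/L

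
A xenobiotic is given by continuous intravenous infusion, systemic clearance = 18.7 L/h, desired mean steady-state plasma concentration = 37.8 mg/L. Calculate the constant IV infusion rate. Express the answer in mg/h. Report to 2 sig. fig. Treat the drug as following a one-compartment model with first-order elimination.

710 mg/h

At steady state, infusion rate R₀ = Css × CL = 37.8 × 18.70 = 706.9 mg/h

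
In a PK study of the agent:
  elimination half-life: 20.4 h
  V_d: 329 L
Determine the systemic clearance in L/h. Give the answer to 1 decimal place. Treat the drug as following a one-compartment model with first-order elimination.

k = ln2 / t½ = 0.693147 / 20.4 = 0.03398 h⁻¹
CL = k × Vd = 0.03398 × 329 = 11.18 L/h

11.2 L/h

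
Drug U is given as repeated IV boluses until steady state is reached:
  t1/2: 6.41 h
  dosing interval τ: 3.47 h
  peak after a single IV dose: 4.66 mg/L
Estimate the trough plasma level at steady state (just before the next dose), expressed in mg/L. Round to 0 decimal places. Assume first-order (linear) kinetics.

k = ln2 / t½ = 0.693147 / 6.41 = 0.1081 h⁻¹
e^(−kτ) = e^(−0.1081 × 3.47) = 0.6872
Accumulation ratio R = 1 / (1 − e^(−kτ)) = 1 / (1 − 0.6872) = 3.197
Steady-state trough = C₀ × R × e^(−kτ) = 4.66 × 3.197 × 0.6872 = 10.24 mg/L

10 mg/L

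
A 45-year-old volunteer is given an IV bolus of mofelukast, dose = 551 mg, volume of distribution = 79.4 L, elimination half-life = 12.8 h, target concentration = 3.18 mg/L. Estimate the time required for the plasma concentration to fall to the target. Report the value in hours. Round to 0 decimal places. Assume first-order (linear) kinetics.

14 h

C₀ = Dose / Vd = 551.0 / 79.4 = 6.940 mg/L
k = ln2 / t½ = 0.693147 / 12.8 = 0.05415 h⁻¹
t = ln(C₀ / C) / k = ln(6.940 / 3.18) / 0.05415
  = ln(2.182) / 0.05415 = 0.7802 / 0.05415 = 14.41 h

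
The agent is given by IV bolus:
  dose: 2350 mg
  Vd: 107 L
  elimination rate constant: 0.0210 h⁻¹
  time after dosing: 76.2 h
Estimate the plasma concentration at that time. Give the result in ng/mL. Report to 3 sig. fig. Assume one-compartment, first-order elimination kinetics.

4430 ng/mL

C₀ = Dose / Vd = 2350 / 107 = 21.96 mg/L
C = C₀ · e^(−k·t) = 21.96 × e^(−0.02100 × 76.2)
  = 21.96 × 0.2019 = 4.434 mg/L
Convert: 4.434 mg/L × 1000 = 4434 ng/mL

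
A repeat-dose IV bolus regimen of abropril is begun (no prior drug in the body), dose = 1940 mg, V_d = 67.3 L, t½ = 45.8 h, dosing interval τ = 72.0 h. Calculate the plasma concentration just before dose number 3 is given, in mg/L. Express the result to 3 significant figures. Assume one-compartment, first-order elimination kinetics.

C₀ per dose = Dose / Vd = 1940 / 67.3 = 28.83 mg/L
k = ln2 / t½ = 0.693147 / 45.8 = 0.01513 h⁻¹
Fraction remaining after one interval: r = e^(−kτ) = e^(−0.01513 × 72.0) = 0.3364
Before dose 3, 2 doses have been given (aged 1τ, 2τ).
C_trough = C₀ × (r + r²) = 28.83 × (0.3364 + 0.1132) = 12.96 mg/L

13.0 mg/L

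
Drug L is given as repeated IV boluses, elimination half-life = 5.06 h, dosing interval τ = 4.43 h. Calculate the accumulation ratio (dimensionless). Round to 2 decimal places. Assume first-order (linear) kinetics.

2.20

k = ln2 / t½ = 0.693147 / 5.06 = 0.1370 h⁻¹
e^(−kτ) = e^(−0.1370 × 4.43) = 0.5450
Accumulation ratio R = 1 / (1 − e^(−kτ)) = 1 / (1 − 0.5450) = 2.198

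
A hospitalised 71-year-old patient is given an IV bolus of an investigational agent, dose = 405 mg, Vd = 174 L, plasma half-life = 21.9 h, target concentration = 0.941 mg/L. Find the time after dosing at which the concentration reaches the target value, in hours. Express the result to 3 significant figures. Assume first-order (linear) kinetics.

28.6 h

C₀ = Dose / Vd = 405.0 / 174 = 2.328 mg/L
k = ln2 / t½ = 0.693147 / 21.9 = 0.03165 h⁻¹
t = ln(C₀ / C) / k = ln(2.328 / 0.941) / 0.03165
  = ln(2.474) / 0.03165 = 0.9058 / 0.03165 = 28.62 h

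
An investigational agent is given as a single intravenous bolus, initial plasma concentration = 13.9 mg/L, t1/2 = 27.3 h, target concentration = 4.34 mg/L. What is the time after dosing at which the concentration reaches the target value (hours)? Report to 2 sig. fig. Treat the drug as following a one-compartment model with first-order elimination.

46 h

k = ln2 / t½ = 0.693147 / 27.3 = 0.02539 h⁻¹
t = ln(C₀ / C) / k = ln(13.90 / 4.34) / 0.02539
  = ln(3.203) / 0.02539 = 1.164 / 0.02539 = 45.84 h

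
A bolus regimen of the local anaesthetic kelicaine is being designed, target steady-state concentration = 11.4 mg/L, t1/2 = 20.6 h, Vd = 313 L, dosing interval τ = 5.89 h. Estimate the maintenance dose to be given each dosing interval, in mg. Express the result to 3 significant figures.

707 mg

k = ln2 / t½ = 0.693147 / 20.6 = 0.03365 h⁻¹
CL = k × Vd = 0.03365 × 313 = 10.53 L/h
At steady state, Dose/τ = Css × CL.
Dose = Css × CL × τ = 11.4 × 10.53 × 5.89 = 707.0 mg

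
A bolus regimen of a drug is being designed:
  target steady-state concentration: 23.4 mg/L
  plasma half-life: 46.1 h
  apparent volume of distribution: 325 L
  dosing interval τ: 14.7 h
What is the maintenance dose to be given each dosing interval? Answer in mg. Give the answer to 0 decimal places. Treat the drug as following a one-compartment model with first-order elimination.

k = ln2 / t½ = 0.693147 / 46.1 = 0.01504 h⁻¹
CL = k × Vd = 0.01504 × 325 = 4.888 L/h
At steady state, Dose/τ = Css × CL.
Dose = Css × CL × τ = 23.4 × 4.888 × 14.7 = 1681 mg

1681 mg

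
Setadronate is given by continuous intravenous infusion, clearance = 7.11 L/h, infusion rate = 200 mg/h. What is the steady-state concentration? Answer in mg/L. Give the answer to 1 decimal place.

28.1 mg/L

At steady state Css = R₀ / CL = 200 / 7.110 = 28.13 mg/L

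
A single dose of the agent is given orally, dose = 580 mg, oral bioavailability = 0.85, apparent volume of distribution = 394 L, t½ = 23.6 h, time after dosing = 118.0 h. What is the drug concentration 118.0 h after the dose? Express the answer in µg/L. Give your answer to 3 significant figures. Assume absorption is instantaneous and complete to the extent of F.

39.1 µg/L

Amount reaching circulation = F × Dose = 0.85 × 580.0 = 493.0 mg
C₀ = F·Dose / Vd = 493.0 / 394 = 1.251 mg/L
k = ln2 / t½ = 0.693147 / 23.6 = 0.02937 h⁻¹
t / t½ = 118.0 / 23.6 = 5 half-lives
C = C₀ × (1/2)^5 = 1.251 × 0.03125 = 0.03909 mg/L
Convert: 0.03909 mg/L × 1000 = 39.09 µg/L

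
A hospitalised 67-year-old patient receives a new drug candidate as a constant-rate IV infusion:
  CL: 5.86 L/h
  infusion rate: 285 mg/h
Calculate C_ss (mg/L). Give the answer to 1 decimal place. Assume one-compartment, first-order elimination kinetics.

48.6 mg/L

At steady state Css = R₀ / CL = 285 / 5.860 = 48.63 mg/L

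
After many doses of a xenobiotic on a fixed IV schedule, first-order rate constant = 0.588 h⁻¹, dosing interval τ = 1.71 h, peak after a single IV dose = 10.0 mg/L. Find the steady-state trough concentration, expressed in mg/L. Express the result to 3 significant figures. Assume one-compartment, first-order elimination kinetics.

5.77 mg/L

e^(−kτ) = e^(−0.5880 × 1.71) = 0.3659
Accumulation ratio R = 1 / (1 − e^(−kτ)) = 1 / (1 − 0.3659) = 1.577
Steady-state trough = C₀ × R × e^(−kτ) = 10.0 × 1.577 × 0.3659 = 5.770 mg/L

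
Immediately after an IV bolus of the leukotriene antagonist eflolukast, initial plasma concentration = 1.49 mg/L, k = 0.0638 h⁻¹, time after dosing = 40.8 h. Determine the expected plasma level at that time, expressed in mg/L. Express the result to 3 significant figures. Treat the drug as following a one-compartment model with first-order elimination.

C = C₀ · e^(−k·t) = 1.490 × e^(−0.06380 × 40.8)
  = 1.490 × 0.07405 = 0.1103 mg/L

0.110 mg/L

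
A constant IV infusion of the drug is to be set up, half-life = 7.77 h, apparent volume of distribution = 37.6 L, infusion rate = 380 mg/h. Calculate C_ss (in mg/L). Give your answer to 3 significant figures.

k = ln2 / t½ = 0.693147 / 7.77 = 0.08921 h⁻¹
CL = k × Vd = 0.08921 × 37.6 = 3.354 L/h
At steady state Css = R₀ / CL = 380 / 3.354 = 113.3 mg/L

113 mg/L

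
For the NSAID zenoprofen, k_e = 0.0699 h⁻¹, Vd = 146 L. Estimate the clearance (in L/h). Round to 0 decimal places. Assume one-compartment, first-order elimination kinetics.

10 L/h

CL = k × Vd = 0.0699 × 146 = 10.21 L/h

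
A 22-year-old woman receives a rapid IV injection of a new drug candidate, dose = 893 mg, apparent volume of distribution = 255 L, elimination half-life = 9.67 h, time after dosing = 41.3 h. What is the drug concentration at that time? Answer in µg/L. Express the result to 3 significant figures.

181 µg/L

C₀ = Dose / Vd = 893.0 / 255 = 3.502 mg/L
k = ln2 / t½ = 0.693147 / 9.67 = 0.07168 h⁻¹
C = C₀ · e^(−k·t) = 3.502 × e^(−0.07168 × 41.3)
  = 3.502 × 0.05180 = 0.1814 mg/L
Convert: 0.1814 mg/L × 1000 = 181.4 µg/L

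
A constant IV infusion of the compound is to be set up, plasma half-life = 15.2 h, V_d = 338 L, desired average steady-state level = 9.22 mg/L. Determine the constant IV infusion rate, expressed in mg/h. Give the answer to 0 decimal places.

142 mg/h

k = ln2 / t½ = 0.693147 / 15.2 = 0.04560 h⁻¹
CL = k × Vd = 0.04560 × 338 = 15.41 L/h
At steady state, infusion rate R₀ = Css × CL = 9.22 × 15.41 = 142.1 mg/h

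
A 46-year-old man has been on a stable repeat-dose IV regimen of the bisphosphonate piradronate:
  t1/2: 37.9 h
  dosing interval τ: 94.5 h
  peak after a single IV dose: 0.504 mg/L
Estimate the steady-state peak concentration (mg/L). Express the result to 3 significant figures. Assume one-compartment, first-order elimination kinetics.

0.613 mg/L

k = ln2 / t½ = 0.693147 / 37.9 = 0.01829 h⁻¹
e^(−kτ) = e^(−0.01829 × 94.5) = 0.1776
Accumulation ratio R = 1 / (1 − e^(−kτ)) = 1 / (1 − 0.1776) = 1.216
Steady-state peak = C₀ × R = 0.504 × 1.216 = 0.6129 mg/L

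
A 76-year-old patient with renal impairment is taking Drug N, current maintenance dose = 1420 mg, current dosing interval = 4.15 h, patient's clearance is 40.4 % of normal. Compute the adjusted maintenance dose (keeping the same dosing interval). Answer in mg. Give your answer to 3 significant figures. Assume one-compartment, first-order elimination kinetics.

574 mg

To keep the same average steady-state level, dosing rate must scale with clearance.
CL ratio = 40.4 / 100 = 0.4040
New dose (same interval) = 1420 × 0.4040 = 573.7 mg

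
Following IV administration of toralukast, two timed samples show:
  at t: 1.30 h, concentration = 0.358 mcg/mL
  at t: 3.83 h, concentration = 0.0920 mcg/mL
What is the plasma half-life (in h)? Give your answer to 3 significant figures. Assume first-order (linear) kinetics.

k = ln(C₁/C₂) / (t₂ − t₁) = ln(0.358/0.0920) / (3.83 − 1.30)
  = 1.359 / 2.530 = 0.5372 h⁻¹
t½ = ln2 / k = 0.693147 / 0.5372 = 1.290 h

1.29 h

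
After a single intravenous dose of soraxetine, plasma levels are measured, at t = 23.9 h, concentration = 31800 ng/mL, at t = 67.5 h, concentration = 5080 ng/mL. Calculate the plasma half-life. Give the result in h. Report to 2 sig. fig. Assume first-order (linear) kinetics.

16 h

k = ln(C₁/C₂) / (t₂ − t₁) = ln(31800/5080) / (67.5 − 23.9)
  = 1.834 / 43.60 = 0.04206 h⁻¹
t½ = ln2 / k = 0.693147 / 0.04206 = 16.48 h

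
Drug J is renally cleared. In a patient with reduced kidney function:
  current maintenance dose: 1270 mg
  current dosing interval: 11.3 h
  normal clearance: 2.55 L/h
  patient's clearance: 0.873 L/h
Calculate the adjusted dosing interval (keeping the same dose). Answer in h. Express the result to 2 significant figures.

To keep the same average steady-state level, dosing rate must scale with clearance.
CL ratio = 0.873 / 2.55 = 0.3424
New interval (same dose) = 11.3 / 0.3424 = 33.00 h

33 h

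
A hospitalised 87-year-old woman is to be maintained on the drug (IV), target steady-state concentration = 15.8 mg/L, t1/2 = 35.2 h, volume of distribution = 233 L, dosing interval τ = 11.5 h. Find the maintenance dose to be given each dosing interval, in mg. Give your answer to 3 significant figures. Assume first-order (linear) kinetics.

k = ln2 / t½ = 0.693147 / 35.2 = 0.01969 h⁻¹
CL = k × Vd = 0.01969 × 233 = 4.588 L/h
At steady state, Dose/τ = Css × CL.
Dose = Css × CL × τ = 15.8 × 4.588 × 11.5 = 833.6 mg

834 mg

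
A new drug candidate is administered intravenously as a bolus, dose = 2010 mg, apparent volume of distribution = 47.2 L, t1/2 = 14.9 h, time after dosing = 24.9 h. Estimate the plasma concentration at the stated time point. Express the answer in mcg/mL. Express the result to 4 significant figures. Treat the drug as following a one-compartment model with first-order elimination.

13.37 mcg/mL

C₀ = Dose / Vd = 2010 / 47.2 = 42.58 mg/L
k = ln2 / t½ = 0.693147 / 14.9 = 0.04652 h⁻¹
C = C₀ · e^(−k·t) = 42.58 × e^(−0.04652 × 24.9)
  = 42.58 × 0.3140 = 13.37 mg/L
(13.37 mg/L = 13.37 mcg/mL)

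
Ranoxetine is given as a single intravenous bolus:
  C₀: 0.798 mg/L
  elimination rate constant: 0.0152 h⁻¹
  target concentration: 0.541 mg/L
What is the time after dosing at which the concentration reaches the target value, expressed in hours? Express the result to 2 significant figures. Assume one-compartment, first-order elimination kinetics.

26 h

t = ln(C₀ / C) / k = ln(0.7980 / 0.541) / 0.01520
  = ln(1.475) / 0.01520 = 0.3887 / 0.01520 = 25.57 h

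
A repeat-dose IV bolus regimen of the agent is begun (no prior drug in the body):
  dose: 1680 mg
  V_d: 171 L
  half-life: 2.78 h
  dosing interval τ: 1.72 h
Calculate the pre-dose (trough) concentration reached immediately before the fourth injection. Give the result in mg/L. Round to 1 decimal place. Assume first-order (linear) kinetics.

13.3 mg/L

C₀ per dose = Dose / Vd = 1680 / 171 = 9.825 mg/L
k = ln2 / t½ = 0.693147 / 2.78 = 0.2493 h⁻¹
Fraction remaining after one interval: r = e^(−kτ) = e^(−0.2493 × 1.72) = 0.6513
Before dose 4, 3 doses have been given (aged 1τ, 2τ, 3τ).
C_trough = C₀ × (r + r² + … + r^3) = C₀ × r(1−r^3)/(1−r)
        = 9.825 × 0.6513 × (1 − 0.2763) / (1 − 0.6513) = 13.28 mg/L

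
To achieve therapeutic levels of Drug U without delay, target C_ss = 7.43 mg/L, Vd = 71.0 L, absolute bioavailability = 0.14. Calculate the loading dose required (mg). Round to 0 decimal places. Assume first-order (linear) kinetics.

3768 mg

LD = Css × Vd / F = 7.43 × 71.0 / 0.14 = 3768 mg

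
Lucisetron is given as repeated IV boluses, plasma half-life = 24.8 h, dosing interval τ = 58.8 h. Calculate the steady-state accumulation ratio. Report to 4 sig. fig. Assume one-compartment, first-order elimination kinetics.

1.240

k = ln2 / t½ = 0.693147 / 24.8 = 0.02795 h⁻¹
e^(−kτ) = e^(−0.02795 × 58.8) = 0.1933
Accumulation ratio R = 1 / (1 − e^(−kτ)) = 1 / (1 − 0.1933) = 1.240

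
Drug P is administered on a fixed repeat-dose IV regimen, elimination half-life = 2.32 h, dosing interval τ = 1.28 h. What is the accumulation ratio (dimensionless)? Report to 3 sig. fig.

3.15

k = ln2 / t½ = 0.693147 / 2.32 = 0.2988 h⁻¹
e^(−kτ) = e^(−0.2988 × 1.28) = 0.6822
Accumulation ratio R = 1 / (1 − e^(−kτ)) = 1 / (1 − 0.6822) = 3.147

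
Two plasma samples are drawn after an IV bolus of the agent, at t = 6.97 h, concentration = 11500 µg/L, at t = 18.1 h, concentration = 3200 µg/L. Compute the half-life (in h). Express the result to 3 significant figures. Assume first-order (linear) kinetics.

k = ln(C₁/C₂) / (t₂ − t₁) = ln(11500/3200) / (18.1 − 6.97)
  = 1.279 / 11.13 = 0.1149 h⁻¹
t½ = ln2 / k = 0.693147 / 0.1149 = 6.033 h

6.03 h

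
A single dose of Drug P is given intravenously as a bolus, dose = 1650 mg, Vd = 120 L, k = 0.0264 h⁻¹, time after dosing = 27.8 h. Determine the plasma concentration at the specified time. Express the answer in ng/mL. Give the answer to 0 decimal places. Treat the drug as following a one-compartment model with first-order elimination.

C₀ = Dose / Vd = 1650 / 120 = 13.75 mg/L
C = C₀ · e^(−k·t) = 13.75 × e^(−0.02640 × 27.8)
  = 13.75 × 0.4800 = 6.600 mg/L
Convert: 6.600 mg/L × 1000 = 6600 ng/mL

6600 ng/mL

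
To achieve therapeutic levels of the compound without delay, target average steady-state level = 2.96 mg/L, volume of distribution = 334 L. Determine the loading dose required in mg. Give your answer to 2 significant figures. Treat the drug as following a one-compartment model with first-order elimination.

990 mg

LD = Css × Vd = 2.96 × 334 = 988.6 mg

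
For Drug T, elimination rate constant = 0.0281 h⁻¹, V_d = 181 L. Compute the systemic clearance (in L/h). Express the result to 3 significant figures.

5.09 L/h

CL = k × Vd = 0.0281 × 181 = 5.086 L/h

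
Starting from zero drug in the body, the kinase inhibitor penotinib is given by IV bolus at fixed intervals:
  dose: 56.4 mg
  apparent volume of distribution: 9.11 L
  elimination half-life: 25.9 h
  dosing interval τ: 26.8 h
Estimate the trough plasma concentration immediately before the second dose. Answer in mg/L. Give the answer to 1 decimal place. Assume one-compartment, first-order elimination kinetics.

C₀ per dose = Dose / Vd = 56.4 / 9.11 = 6.191 mg/L
k = ln2 / t½ = 0.693147 / 25.9 = 0.02676 h⁻¹
Fraction remaining after one interval: r = e^(−kτ) = e^(−0.02676 × 26.8) = 0.4881
Before dose 2, 1 dose has been given (aged 1τ).
C_trough = C₀ × r = 6.191 × 0.4881 = 3.022 mg/L

3.0 mg/L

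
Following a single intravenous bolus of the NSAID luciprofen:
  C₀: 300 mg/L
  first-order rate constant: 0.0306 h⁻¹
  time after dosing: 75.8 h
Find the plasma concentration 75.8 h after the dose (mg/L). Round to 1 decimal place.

C = C₀ · e^(−k·t) = 300.0 × e^(−0.03060 × 75.8)
  = 300.0 × 0.09832 = 29.50 mg/L

29.5 mg/L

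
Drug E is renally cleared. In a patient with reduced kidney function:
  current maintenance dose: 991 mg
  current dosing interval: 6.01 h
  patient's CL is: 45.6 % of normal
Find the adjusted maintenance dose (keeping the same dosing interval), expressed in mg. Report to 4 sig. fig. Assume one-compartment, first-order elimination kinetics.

To keep the same average steady-state level, dosing rate must scale with clearance.
CL ratio = 45.6 / 100 = 0.4560
New dose (same interval) = 991 × 0.4560 = 451.9 mg

451.9 mg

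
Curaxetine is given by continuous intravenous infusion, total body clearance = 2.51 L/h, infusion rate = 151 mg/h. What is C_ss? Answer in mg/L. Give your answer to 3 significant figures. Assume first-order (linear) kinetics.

At steady state Css = R₀ / CL = 151 / 2.510 = 60.16 mg/L

60.2 mg/L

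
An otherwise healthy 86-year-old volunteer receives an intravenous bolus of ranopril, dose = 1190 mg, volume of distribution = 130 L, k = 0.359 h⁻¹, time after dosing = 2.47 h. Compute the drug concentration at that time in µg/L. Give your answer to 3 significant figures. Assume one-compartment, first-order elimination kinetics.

C₀ = Dose / Vd = 1190 / 130 = 9.154 mg/L
C = C₀ · e^(−k·t) = 9.154 × e^(−0.3590 × 2.47)
  = 9.154 × 0.4120 = 3.771 mg/L
Convert: 3.771 mg/L × 1000 = 3771 µg/L

3770 µg/L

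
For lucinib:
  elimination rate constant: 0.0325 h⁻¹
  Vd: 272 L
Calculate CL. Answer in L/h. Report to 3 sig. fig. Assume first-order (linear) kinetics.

CL = k × Vd = 0.0325 × 272 = 8.840 L/h

8.84 L/h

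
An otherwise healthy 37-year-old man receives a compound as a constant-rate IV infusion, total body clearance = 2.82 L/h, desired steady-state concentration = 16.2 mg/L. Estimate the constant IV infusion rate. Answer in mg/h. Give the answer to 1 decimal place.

45.7 mg/h

At steady state, infusion rate R₀ = Css × CL = 16.2 × 2.820 = 45.68 mg/h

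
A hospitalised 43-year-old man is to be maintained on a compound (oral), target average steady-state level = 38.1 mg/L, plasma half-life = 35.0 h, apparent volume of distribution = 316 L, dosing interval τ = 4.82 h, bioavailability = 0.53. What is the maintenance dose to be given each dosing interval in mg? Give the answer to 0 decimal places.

k = ln2 / t½ = 0.693147 / 35.0 = 0.01980 h⁻¹
CL = k × Vd = 0.01980 × 316 = 6.257 L/h
At steady state, F × (Dose/τ) = Css × CL.
Dose = Css × CL × τ / F = 38.1 × 6.257 × 4.82 / 0.53 = 2168 mg

2168 mg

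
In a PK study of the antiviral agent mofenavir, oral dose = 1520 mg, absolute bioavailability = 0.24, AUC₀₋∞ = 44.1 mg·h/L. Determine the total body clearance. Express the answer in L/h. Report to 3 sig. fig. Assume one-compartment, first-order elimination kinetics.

CL = F·Dose / AUC = 0.24 × 1520 / 44.1 = 8.272 L/h

8.27 L/h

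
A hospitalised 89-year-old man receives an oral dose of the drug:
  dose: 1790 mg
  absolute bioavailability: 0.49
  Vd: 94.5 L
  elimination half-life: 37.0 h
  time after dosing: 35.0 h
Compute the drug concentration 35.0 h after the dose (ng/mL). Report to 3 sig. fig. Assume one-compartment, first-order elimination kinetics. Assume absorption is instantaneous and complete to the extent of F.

Amount reaching circulation = F × Dose = 0.49 × 1790 = 877.1 mg
C₀ = F·Dose / Vd = 877.1 / 94.5 = 9.281 mg/L
k = ln2 / t½ = 0.693147 / 37.0 = 0.01873 h⁻¹
C = C₀ · e^(−k·t) = 9.281 × e^(−0.01873 × 35.0)
  = 9.281 × 0.5192 = 4.819 mg/L
Convert: 4.819 mg/L × 1000 = 4819 ng/mL

4820 ng/mL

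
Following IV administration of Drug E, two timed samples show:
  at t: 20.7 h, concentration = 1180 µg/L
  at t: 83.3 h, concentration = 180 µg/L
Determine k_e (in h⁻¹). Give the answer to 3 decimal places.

k = ln(C₁/C₂) / (t₂ − t₁) = ln(1180/180) / (83.3 − 20.7)
  = 1.880 / 62.60 = 0.03003 h⁻¹

0.030 h⁻¹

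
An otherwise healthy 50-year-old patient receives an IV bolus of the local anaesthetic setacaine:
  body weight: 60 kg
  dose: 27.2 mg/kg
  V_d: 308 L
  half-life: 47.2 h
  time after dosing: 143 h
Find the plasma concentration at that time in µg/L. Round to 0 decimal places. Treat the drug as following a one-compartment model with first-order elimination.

649 µg/L

Total dose = 27.2 × 60 = 1632 mg
C₀ = Dose / Vd = 1632 / 308 = 5.299 mg/L
k = ln2 / t½ = 0.693147 / 47.2 = 0.01469 h⁻¹
C = C₀ · e^(−k·t) = 5.299 × e^(−0.01469 × 143)
  = 5.299 × 0.1224 = 0.6486 mg/L
Convert: 0.6486 mg/L × 1000 = 648.6 µg/L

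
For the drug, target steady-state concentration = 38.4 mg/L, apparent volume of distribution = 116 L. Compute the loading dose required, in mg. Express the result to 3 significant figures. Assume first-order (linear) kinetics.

4450 mg

LD = Css × Vd = 38.4 × 116 = 4454 mg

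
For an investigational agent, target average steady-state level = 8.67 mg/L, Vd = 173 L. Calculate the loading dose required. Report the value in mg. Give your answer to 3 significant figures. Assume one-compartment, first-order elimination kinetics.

1500 mg

LD = Css × Vd = 8.67 × 173 = 1500 mg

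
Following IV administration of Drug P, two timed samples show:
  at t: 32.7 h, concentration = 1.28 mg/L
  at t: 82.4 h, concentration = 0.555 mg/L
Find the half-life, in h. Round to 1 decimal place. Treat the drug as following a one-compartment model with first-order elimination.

k = ln(C₁/C₂) / (t₂ − t₁) = ln(1.28/0.555) / (82.4 − 32.7)
  = 0.8356 / 49.70 = 0.01681 h⁻¹
t½ = ln2 / k = 0.693147 / 0.01681 = 41.23 h

41.2 h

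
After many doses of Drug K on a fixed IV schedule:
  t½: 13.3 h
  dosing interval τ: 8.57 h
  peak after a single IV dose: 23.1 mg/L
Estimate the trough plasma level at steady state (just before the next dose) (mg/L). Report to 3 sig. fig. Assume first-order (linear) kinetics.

41.0 mg/L

k = ln2 / t½ = 0.693147 / 13.3 = 0.05212 h⁻¹
e^(−kτ) = e^(−0.05212 × 8.57) = 0.6398
Accumulation ratio R = 1 / (1 − e^(−kτ)) = 1 / (1 − 0.6398) = 2.776
Steady-state trough = C₀ × R × e^(−kτ) = 23.1 × 2.776 × 0.6398 = 41.03 mg/L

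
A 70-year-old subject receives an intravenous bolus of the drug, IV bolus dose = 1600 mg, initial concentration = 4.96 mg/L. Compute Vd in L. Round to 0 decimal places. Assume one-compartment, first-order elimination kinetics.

323 L

Vd = Dose / C₀ = 1600 / 4.96 = 322.6 L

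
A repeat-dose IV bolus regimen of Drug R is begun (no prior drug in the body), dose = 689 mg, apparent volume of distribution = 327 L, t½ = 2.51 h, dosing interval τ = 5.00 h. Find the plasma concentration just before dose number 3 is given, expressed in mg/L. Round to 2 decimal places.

0.66 mg/L

C₀ per dose = Dose / Vd = 689 / 327 = 2.107 mg/L
k = ln2 / t½ = 0.693147 / 2.51 = 0.2762 h⁻¹
Fraction remaining after one interval: r = e^(−kτ) = e^(−0.2762 × 5.00) = 0.2513
Before dose 3, 2 doses have been given (aged 1τ, 2τ).
C_trough = C₀ × (r + r²) = 2.107 × (0.2513 + 0.06315) = 0.6625 mg/L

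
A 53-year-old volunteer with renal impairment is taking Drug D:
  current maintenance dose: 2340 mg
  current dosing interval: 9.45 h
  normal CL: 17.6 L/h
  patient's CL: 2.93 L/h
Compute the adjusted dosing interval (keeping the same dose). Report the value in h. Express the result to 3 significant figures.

56.8 h

To keep the same average steady-state level, dosing rate must scale with clearance.
CL ratio = 2.93 / 17.6 = 0.1665
New interval (same dose) = 9.45 / 0.1665 = 56.76 h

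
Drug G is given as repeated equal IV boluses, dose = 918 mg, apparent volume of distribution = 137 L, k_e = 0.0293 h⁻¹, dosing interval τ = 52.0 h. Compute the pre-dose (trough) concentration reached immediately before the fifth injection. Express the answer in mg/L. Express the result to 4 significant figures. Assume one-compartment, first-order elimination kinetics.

1.863 mg/L

C₀ per dose = Dose / Vd = 918 / 137 = 6.701 mg/L
Fraction remaining after one interval: r = e^(−kτ) = e^(−0.02930 × 52.0) = 0.2179
Before dose 5, 4 doses have been given (aged 1τ, 2τ, 3τ, 4τ).
C_trough = C₀ × (r + r² + … + r^4) = C₀ × r(1−r^4)/(1−r)
        = 6.701 × 0.2179 × (1 − 0.002254) / (1 − 0.2179) = 1.863 mg/L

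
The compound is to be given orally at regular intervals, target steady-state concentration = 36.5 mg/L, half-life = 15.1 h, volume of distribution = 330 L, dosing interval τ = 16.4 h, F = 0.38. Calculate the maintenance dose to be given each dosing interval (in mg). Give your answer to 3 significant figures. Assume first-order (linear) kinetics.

23900 mg

k = ln2 / t½ = 0.693147 / 15.1 = 0.04590 h⁻¹
CL = k × Vd = 0.04590 × 330 = 15.15 L/h
At steady state, F × (Dose/τ) = Css × CL.
Dose = Css × CL × τ / F = 36.5 × 15.15 × 16.4 / 0.38 = 23870 mg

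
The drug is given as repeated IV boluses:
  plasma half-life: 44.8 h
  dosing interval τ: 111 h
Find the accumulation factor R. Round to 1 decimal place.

k = ln2 / t½ = 0.693147 / 44.8 = 0.01547 h⁻¹
e^(−kτ) = e^(−0.01547 × 111) = 0.1796
Accumulation ratio R = 1 / (1 − e^(−kτ)) = 1 / (1 − 0.1796) = 1.219

1.2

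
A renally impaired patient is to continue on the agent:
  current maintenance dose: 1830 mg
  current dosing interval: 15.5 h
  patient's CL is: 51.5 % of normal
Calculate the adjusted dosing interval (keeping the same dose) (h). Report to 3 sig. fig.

30.1 h

To keep the same average steady-state level, dosing rate must scale with clearance.
CL ratio = 51.5 / 100 = 0.5150
New interval (same dose) = 15.5 / 0.5150 = 30.10 h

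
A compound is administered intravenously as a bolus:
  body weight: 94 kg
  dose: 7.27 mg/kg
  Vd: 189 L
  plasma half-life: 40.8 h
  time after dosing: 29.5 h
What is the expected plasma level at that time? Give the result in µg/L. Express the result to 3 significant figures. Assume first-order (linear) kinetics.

Total dose = 7.27 × 94 = 683.4 mg
C₀ = Dose / Vd = 683.4 / 189 = 3.616 mg/L
k = ln2 / t½ = 0.693147 / 40.8 = 0.01699 h⁻¹
C = C₀ · e^(−k·t) = 3.616 × e^(−0.01699 × 29.5)
  = 3.616 × 0.6058 = 2.191 mg/L
Convert: 2.191 mg/L × 1000 = 2191 µg/L

2190 µg/L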